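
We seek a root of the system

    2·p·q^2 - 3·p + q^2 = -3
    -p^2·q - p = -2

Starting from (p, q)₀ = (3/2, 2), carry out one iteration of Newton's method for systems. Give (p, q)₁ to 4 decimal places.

(1.1886, 1.1911)

At (3/2, 2): F = (14.5000, -4.0000).
Jacobian J = [[2·q^2 - 3, 4·p·q + 2·q], [-2·p·q - 1, -p^2]].
At the point, J = [[5.0000, 16.0000], [-7.0000, -2.2500]] (det J = 100.7500).
Solving J·Δ = −F gives Δ = (-0.3114, -0.8089).
Then the next iterate is (p, q)₁ = (1.1886, 1.1911).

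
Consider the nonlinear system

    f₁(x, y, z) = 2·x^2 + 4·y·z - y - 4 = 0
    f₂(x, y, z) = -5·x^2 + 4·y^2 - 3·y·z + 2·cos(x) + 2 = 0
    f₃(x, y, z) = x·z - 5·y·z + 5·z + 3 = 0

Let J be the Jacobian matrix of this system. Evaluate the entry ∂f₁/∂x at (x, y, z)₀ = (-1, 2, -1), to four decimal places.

∂f₁/∂x = 4·x.
At (-1, 2, -1) this is -4.0000.

-4.0000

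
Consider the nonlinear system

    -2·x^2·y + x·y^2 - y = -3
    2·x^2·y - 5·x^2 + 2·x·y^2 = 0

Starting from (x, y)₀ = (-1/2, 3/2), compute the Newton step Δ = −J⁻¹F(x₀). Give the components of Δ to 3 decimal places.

At (-1/2, 3/2): F = (-0.375, -2.750).
Jacobian J = [[-4·x·y + y^2, -2·x^2 + 2·x·y - 1], [4·x·y - 10·x + 2·y^2, 2·x^2 + 4·x·y]].
At the point, J = [[5.250, -3.000], [6.500, -2.500]] (det J = 6.375).
Solving J·Δ = −F gives Δ = (1.147, 1.882).

(1.147, 1.882)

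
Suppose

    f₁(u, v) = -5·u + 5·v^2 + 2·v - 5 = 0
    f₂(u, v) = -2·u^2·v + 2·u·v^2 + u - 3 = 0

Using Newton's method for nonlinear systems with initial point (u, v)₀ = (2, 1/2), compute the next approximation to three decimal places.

(-0.107, 0.817)

At (2, 1/2): F = (-12.750, -4.000).
Jacobian J = [[-5, 10·v + 2], [-4·u·v + 2·v^2 + 1, -2·u^2 + 4·u·v]].
At the point, J = [[-5.000, 7.000], [-2.500, -4.000]] (det J = 37.500).
Solving J·Δ = −F gives Δ = (-2.107, 0.317).
Then the next iterate is (u, v)₁ = (-0.107, 0.817).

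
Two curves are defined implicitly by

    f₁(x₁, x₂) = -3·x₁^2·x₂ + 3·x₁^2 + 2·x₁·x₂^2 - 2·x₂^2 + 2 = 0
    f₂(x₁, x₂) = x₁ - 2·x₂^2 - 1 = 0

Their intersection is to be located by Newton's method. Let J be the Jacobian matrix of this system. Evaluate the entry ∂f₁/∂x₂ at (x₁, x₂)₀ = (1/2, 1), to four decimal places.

∂f₁/∂x₂ = -3·x₁^2 + 4·x₁·x₂ - 4·x₂.
At (1/2, 1) this is -2.7500.

-2.7500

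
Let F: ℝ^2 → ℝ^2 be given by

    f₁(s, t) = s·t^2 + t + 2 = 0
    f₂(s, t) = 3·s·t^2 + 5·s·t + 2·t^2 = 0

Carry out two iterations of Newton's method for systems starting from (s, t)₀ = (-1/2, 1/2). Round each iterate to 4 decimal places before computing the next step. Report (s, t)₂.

(-17.0127, 7.3935)

At (-1/2, 1/2): F = (2.3750, -1.1250).
Jacobian J = [[t^2, 2·s·t + 1], [3·t^2 + 5·t, 6·s·t + 5·s + 4·t]].
At the point, J = [[0.2500, 0.5000], [3.2500, -2.0000]] (det J = -2.1250).
Solving J·Δ = −F gives Δ = (-1.9706, -3.7647).
Then the next iterate is (s, t)₁ = (-2.4706, -3.2647).
Round to (-2.4706, -3.2647) and repeat: F = (-27.597012, -17.351565), J = [[10.658266, 17.131536], [15.651298, 22.982807]].
Δ = (-14.5421, 10.6582), so (s, t)₂ = (-17.0127, 7.3935).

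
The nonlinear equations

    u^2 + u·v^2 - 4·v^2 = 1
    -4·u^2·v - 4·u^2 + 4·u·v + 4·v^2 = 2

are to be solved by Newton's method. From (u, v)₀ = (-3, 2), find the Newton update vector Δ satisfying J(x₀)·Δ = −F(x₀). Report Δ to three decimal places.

(1.156, -0.797)

At (-3, 2): F = (-20.000, -118.000).
Jacobian J = [[2·u + v^2, 2·u·v - 8·v], [-8·u·v - 8·u + 4·v, -4·u^2 + 4·u + 8·v]].
At the point, J = [[-2.000, -28.000], [80.000, -32.000]] (det J = 2304.000).
Solving J·Δ = −F gives Δ = (1.156, -0.797).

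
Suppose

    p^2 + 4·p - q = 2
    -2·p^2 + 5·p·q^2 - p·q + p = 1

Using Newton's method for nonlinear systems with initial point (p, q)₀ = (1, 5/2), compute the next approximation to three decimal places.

(0.772, 1.630)

At (1, 5/2): F = (0.500, 26.750).
Jacobian J = [[2·p + 4, -1], [-4·p + 5·q^2 - q + 1, 10·p·q - p]].
At the point, J = [[6.000, -1.000], [25.750, 24.000]] (det J = 169.750).
Solving J·Δ = −F gives Δ = (-0.228, -0.870).
Then the next iterate is (p, q)₁ = (0.772, 1.630).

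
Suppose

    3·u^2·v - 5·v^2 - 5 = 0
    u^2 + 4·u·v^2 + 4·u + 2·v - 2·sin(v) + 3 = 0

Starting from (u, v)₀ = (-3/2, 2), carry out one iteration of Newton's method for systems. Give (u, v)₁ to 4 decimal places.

(-1.4083, 1.0075)

At (-3/2, 2): F = (-11.5000, -22.568595).
Jacobian J = [[6·u·v, 3·u^2 - 10·v], [2·u + 4·v^2 + 4, 8·u·v - 2·cos(v) + 2]].
At the point, J = [[-18.0000, -13.2500], [17.0000, -21.167706]] (det J = 606.268714).
Solving J·Δ = −F gives Δ = (0.0917, -0.9925).
Then the next iterate is (u, v)₁ = (-1.4083, 1.0075).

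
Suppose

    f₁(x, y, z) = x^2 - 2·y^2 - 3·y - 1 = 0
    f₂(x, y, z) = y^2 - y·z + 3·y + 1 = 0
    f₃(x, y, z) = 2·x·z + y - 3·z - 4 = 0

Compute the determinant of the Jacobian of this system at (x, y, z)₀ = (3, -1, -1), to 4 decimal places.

28.0000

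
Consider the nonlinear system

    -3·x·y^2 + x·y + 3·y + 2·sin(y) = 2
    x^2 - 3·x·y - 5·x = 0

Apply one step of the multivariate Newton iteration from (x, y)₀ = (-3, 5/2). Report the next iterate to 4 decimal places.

(-0.6866, 2.0886)

At (-3, 5/2): F = (55.446944, 46.5000).
Jacobian J = [[-3·y^2 + y, -6·x·y + x + 2·cos(y) + 3], [2·x - 3·y - 5, -3·x]].
At the point, J = [[-16.2500, 43.397713], [-18.5000, 9.0000]] (det J = 656.607686).
Solving J·Δ = −F gives Δ = (2.3134, -0.4114).
Then the next iterate is (x, y)₁ = (-0.6866, 2.0886).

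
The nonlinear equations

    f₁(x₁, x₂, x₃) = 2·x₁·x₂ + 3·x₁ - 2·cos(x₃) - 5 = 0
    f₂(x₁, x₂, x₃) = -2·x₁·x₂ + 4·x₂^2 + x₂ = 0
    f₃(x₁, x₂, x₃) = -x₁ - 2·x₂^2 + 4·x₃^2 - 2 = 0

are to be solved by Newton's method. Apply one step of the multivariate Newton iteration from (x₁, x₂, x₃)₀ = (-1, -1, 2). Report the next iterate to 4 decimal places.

At (-1, -1, 2): F = (-5.167706, 1.0000, 13.0000).
Jacobian J = [[2·x₂ + 3, 2·x₁, 2·sin(x₃)], [-2·x₂, -2·x₁ + 8·x₂ + 1, 0], [-1, -4·x₂, 8·x₃]].
At the point, J = [[1.0000, -2.0000, 1.818595], [2.0000, -5.0000, 0.0000], [-1.0000, 4.0000, 16.0000]] (det J = -10.544215).
Solving J·Δ = −F gives Δ = (54.1434, 21.8574, -2.8929).
Then the next iterate is (x₁, x₂, x₃)₁ = (53.1434, 20.8574, -0.8929).

(53.1434, 20.8574, -0.8929)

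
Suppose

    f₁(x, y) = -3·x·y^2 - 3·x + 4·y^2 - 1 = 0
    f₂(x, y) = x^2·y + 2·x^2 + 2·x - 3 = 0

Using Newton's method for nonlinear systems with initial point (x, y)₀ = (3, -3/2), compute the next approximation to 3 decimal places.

At (3, -3/2): F = (-21.250, 7.500).
Jacobian J = [[-3·y^2 - 3, -6·x·y + 8·y], [2·x·y + 4·x + 2, x^2]].
At the point, J = [[-9.750, 15.000], [5.000, 9.000]] (det J = -162.750).
Solving J·Δ = −F gives Δ = (-1.866, 0.204).
Then the next iterate is (x, y)₁ = (1.134, -1.296).

(1.134, -1.296)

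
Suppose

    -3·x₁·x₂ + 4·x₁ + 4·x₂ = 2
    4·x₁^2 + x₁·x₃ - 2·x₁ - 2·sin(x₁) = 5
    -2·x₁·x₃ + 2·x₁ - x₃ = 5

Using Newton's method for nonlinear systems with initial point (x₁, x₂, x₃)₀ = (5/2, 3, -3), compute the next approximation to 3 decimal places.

(1.808, 3.275, -0.923)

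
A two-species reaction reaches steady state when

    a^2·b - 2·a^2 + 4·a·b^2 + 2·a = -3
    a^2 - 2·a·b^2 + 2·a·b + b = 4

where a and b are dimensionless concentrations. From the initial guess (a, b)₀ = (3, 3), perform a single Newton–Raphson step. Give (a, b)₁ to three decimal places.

(1.246, 2.397)

At (3, 3): F = (126.000, -28.000).
Jacobian J = [[2·a·b - 4·a + 4·b^2 + 2, a^2 + 8·a·b], [2·a - 2·b^2 + 2·b, -4·a·b + 2·a + 1]].
At the point, J = [[44.000, 81.000], [-6.000, -29.000]] (det J = -790.000).
Solving J·Δ = −F gives Δ = (-1.754, -0.603).
Then the next iterate is (a, b)₁ = (1.246, 2.397).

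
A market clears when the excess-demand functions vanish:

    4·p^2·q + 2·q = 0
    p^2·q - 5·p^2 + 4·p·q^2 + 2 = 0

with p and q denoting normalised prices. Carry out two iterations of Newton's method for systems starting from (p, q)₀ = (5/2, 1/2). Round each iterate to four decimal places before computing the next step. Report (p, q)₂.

At (5/2, 1/2): F = (13.5000, -23.6250).
Jacobian J = [[8·p·q, 4·p^2 + 2], [2·p·q - 10·p + 4·q^2, p^2 + 8·p·q]].
At the point, J = [[10.0000, 27.0000], [-21.5000, 16.2500]] (det J = 743.0000).
Solving J·Δ = −F gives Δ = (-1.1538, -0.0727).
Then the next iterate is (p, q)₁ = (1.3462, 0.4273).
Round to (1.3462, 0.4273) and repeat: F = (3.952105, -5.303711), J = [[4.601850, 9.249018], [-11.581196, 6.414105]].
Δ = (-0.5446, -0.1564), so (p, q)₂ = (0.8016, 0.2709).

(0.8016, 0.2709)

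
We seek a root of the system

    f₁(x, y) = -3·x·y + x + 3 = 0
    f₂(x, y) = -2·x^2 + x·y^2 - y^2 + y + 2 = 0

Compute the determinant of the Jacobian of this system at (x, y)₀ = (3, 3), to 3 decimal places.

-131.000

J = [[-3·y + 1, -3·x], [-4·x + y^2, 2·x·y - 2·y + 1]].
At the point, J = [[-8.000, -9.000], [-3.000, 13.000]].
det J = -131.000.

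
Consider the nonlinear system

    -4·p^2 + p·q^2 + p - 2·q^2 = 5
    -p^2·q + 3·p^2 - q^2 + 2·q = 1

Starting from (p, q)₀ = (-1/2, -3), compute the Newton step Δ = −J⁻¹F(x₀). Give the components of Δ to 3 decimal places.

(0.037, 1.899)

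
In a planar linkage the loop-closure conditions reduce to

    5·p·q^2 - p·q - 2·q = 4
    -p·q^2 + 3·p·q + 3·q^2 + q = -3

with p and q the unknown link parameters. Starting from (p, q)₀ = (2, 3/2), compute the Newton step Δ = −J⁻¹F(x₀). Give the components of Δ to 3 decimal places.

(7.295, -3.216)

At (2, 3/2): F = (12.500, 15.750).
Jacobian J = [[5·q^2 - q, 10·p·q - p - 2], [-q^2 + 3·q, -2·p·q + 3·p + 6·q + 1]].
At the point, J = [[9.750, 26.000], [2.250, 10.000]] (det J = 39.000).
Solving J·Δ = −F gives Δ = (7.295, -3.216).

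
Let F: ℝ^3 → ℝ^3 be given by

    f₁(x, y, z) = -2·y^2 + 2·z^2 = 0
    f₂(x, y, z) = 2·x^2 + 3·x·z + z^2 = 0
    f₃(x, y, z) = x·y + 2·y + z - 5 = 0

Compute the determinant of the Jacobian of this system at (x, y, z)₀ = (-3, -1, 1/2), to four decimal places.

95.0000

J = [[0, -4·y, 4·z], [4·x + 3·z, 0, 3·x + 2·z], [y, x + 2, 1]].
At the point, J = [[0.0000, 4.0000, 2.0000], [-10.5000, 0.0000, -8.0000], [-1.0000, -1.0000, 1.0000]].
det J = 95.0000.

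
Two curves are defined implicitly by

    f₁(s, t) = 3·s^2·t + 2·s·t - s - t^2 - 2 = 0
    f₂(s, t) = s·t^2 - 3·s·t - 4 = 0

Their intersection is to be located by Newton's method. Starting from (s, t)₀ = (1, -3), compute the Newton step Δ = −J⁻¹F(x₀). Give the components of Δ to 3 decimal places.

At (1, -3): F = (-27.000, 14.000).
Jacobian J = [[6·s·t + 2·t - 1, 3·s^2 + 2·s - 2·t], [t^2 - 3·t, 2·s·t - 3·s]].
At the point, J = [[-25.000, 11.000], [18.000, -9.000]] (det J = 27.000).
Solving J·Δ = −F gives Δ = (-3.296, -5.037).

(-3.296, -5.037)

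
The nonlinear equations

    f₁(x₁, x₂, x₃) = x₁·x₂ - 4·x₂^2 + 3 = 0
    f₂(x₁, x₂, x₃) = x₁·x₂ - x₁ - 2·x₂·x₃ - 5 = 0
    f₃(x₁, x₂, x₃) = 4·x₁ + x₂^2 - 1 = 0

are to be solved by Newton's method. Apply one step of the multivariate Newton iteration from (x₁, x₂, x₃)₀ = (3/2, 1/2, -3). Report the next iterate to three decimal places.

(-0.012, 1.298, 0.988)

At (3/2, 1/2, -3): F = (2.750, -2.750, 5.250).
Jacobian J = [[x₂, x₁ - 8·x₂, 0], [x₂ - 1, x₁ - 2·x₃, -2·x₂], [4, 2·x₂, 0]].
At the point, J = [[0.500, -2.500, 0.000], [-0.500, 7.500, -1.000], [4.000, 1.000, 0.000]] (det J = 10.500).
Solving J·Δ = −F gives Δ = (-1.512, 0.798, 3.988).
Then the next iterate is (x₁, x₂, x₃)₁ = (-0.012, 1.298, 0.988).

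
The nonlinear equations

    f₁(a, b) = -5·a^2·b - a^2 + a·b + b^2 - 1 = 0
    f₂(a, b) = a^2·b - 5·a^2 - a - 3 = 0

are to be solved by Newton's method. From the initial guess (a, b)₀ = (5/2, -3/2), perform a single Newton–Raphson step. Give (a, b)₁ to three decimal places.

(1.090, -1.676)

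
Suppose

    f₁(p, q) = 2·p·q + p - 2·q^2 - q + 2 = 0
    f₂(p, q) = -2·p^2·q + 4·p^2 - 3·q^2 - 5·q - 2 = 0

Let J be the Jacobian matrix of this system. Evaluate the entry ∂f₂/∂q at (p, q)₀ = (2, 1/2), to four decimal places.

∂f₂/∂q = -2·p^2 - 6·q - 5.
At (2, 1/2) this is -16.0000.

-16.0000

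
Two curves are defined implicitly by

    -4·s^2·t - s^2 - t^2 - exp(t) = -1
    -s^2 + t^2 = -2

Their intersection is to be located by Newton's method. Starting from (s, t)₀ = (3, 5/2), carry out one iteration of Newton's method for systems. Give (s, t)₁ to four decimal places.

At (3, 5/2): F = (-116.432494, -0.7500).
Jacobian J = [[-8·s·t - 2·s, -4·s^2 - 2·t - exp(t)], [-2·s, 2·t]].
At the point, J = [[-66.0000, -53.182494], [-6.0000, 5.0000]] (det J = -649.094964).
Solving J·Δ = −F gives Δ = (-0.9583, -1.0000).
Then the next iterate is (s, t)₁ = (2.0417, 1.5000).

(2.0417, 1.5000)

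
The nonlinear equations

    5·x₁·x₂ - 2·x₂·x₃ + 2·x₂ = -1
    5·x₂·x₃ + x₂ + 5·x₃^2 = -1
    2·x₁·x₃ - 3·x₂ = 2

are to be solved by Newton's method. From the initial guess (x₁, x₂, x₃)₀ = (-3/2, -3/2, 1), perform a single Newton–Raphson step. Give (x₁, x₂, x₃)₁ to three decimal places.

(1.500, -1.952, 3.286)

At (-3/2, -3/2, 1): F = (12.250, -3.000, -0.500).
Jacobian J = [[5·x₂, 5·x₁ - 2·x₃ + 2, -2·x₂], [0, 5·x₃ + 1, 5·x₂ + 10·x₃], [2·x₃, -3, 2·x₁]].
At the point, J = [[-7.500, -7.500, 3.000], [0.000, 6.000, 2.500], [2.000, -3.000, -3.000]] (det J = 5.250).
Solving J·Δ = −F gives Δ = (3.000, -0.452, 2.286).
Then the next iterate is (x₁, x₂, x₃)₁ = (1.500, -1.952, 3.286).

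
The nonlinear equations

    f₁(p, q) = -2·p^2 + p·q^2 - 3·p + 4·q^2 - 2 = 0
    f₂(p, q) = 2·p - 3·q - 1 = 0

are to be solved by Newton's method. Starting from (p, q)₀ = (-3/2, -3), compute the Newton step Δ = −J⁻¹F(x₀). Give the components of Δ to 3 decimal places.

(2.250, 3.167)

At (-3/2, -3): F = (20.500, 5.000).
Jacobian J = [[-4·p + q^2 - 3, 2·p·q + 8·q], [2, -3]].
At the point, J = [[12.000, -15.000], [2.000, -3.000]] (det J = -6.000).
Solving J·Δ = −F gives Δ = (2.250, 3.167).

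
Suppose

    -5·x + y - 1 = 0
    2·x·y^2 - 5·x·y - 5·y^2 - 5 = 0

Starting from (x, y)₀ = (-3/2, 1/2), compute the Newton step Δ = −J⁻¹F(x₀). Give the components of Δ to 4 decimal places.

(0.0556, -6.7222)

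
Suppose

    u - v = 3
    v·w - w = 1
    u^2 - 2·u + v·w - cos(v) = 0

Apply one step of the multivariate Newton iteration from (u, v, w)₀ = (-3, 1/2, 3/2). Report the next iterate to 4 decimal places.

(-5.1001, -8.1001, -27.8004)

At (-3, 1/2, 3/2): F = (-6.5000, -1.7500, 14.872417).
Jacobian J = [[1, -1, 0], [0, w, v - 1], [2·u - 2, w + sin(v), v]].
At the point, J = [[1.0000, -1.0000, 0.0000], [0.0000, 1.5000, -0.5000], [-8.0000, 1.979426, 0.5000]] (det J = -2.260287).
Solving J·Δ = −F gives Δ = (-2.1001, -8.6001, -29.3004).
Then the next iterate is (u, v, w)₁ = (-5.1001, -8.1001, -27.8004).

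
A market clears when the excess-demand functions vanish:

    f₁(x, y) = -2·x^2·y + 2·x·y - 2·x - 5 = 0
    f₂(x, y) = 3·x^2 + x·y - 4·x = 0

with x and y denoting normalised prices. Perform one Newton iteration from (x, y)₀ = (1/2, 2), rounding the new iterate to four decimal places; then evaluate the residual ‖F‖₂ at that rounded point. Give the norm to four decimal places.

At (1/2, 2): F = (-5.0000, -0.2500).
Jacobian J = [[-4·x·y + 2·y - 2, -2·x^2 + 2·x], [6·x + y - 4, x]].
At the point, J = [[-2.0000, 0.5000], [1.0000, 0.5000]] (det J = -1.5000).
Solving J·Δ = −F gives Δ = (-1.5833, 3.6667).
Then the next iterate is (x, y)₁ = (-1.0833, 5.6667).
Re-evaluating at (-1.0833, 5.6667): F = (-28.411058, 1.715081), so ‖F‖₂ = 28.4628.

28.4628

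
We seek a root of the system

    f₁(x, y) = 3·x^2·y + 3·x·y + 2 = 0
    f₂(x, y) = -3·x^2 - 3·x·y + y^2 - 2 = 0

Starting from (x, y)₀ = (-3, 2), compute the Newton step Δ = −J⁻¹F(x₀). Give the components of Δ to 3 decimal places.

(1.023, -0.406)

At (-3, 2): F = (38.000, -7.000).
Jacobian J = [[6·x·y + 3·y, 3·x^2 + 3·x], [-6·x - 3·y, -3·x + 2·y]].
At the point, J = [[-30.000, 18.000], [12.000, 13.000]] (det J = -606.000).
Solving J·Δ = −F gives Δ = (1.023, -0.406).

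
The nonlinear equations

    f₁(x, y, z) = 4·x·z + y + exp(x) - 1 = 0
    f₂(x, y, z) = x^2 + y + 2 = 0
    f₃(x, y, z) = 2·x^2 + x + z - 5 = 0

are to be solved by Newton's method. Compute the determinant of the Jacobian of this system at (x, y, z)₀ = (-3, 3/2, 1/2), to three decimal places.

-123.950

J = [[4·z + exp(x), 1, 4·x], [2·x, 1, 0], [4·x + 1, 0, 1]].
At the point, J = [[2.04979, 1.000, -12.000], [-6.000, 1.000, 0.000], [-11.000, 0.000, 1.000]].
det J = -123.950.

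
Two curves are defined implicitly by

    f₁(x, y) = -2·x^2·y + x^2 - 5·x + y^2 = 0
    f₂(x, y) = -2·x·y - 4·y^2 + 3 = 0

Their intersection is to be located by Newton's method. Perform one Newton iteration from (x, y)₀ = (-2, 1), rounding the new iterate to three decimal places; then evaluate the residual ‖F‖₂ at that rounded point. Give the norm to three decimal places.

At (-2, 1): F = (7.000, 3.000).
Jacobian J = [[-4·x·y + 2·x - 5, -2·x^2 + 2·y], [-2·y, -2·x - 8·y]].
At the point, J = [[-1.000, -6.000], [-2.000, -4.000]] (det J = -8.000).
Solving J·Δ = −F gives Δ = (-1.250, 1.375).
Then the next iterate is (x, y)₁ = (-3.250, 2.375).
Re-evaluating at (-3.250, 2.375): F = (-17.71875, -4.125), so ‖F‖₂ = 18.193.

18.193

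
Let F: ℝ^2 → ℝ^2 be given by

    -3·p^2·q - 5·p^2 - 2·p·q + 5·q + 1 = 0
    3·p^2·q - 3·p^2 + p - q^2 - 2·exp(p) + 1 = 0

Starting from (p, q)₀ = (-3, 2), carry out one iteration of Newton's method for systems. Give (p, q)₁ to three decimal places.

(-1.773, 2.003)

At (-3, 2): F = (-76.000, 20.90043).
Jacobian J = [[-6·p·q - 10·p - 2·q, -3·p^2 - 2·p + 5], [6·p·q - 6·p - 2·exp(p) + 1, 3·p^2 - 2·q]].
At the point, J = [[62.000, -16.000], [-17.09957, 23.000]] (det J = 1152.40681).
Solving J·Δ = −F gives Δ = (1.227, 0.003).
Then the next iterate is (p, q)₁ = (-1.773, 2.003).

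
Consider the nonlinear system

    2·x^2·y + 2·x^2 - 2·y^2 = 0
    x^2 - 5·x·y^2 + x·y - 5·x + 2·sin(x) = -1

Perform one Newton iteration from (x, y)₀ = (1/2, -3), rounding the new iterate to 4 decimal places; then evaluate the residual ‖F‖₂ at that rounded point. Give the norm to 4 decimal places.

7.8321

At (1/2, -3): F = (-19.0000, -24.291149).
Jacobian J = [[4·x·y + 4·x, 2·x^2 - 4·y], [2·x - 5·y^2 + y + 2·cos(x) - 5, -10·x·y + x]].
At the point, J = [[-4.0000, 12.5000], [-50.244835, 15.5000]] (det J = 566.060436).
Solving J·Δ = −F gives Δ = (-0.0161, 1.5148).
Then the next iterate is (x, y)₁ = (0.4839, -1.4852).
Re-evaluating at (0.4839, -1.4852): F = (-4.638866, -6.310538), so ‖F‖₂ = 7.8321.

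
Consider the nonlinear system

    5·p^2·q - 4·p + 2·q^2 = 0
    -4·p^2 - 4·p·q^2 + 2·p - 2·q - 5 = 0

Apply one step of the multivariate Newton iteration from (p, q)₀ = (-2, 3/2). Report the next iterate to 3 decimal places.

At (-2, 3/2): F = (42.500, -10.000).
Jacobian J = [[10·p·q - 4, 5·p^2 + 4·q], [-8·p - 4·q^2 + 2, -8·p·q - 2]].
At the point, J = [[-34.000, 26.000], [9.000, 22.000]] (det J = -982.000).
Solving J·Δ = −F gives Δ = (1.217, -0.043).
Then the next iterate is (p, q)₁ = (-0.783, 1.457).

(-0.783, 1.457)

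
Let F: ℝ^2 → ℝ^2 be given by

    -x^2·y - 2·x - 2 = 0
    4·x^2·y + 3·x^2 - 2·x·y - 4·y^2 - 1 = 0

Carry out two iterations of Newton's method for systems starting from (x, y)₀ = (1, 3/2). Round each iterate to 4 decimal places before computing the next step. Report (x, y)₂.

(-1.1917, 7.2587)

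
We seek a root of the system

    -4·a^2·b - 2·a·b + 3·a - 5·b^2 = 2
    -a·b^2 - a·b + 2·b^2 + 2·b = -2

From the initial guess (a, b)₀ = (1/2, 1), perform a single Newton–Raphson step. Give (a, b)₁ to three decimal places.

(1.200, 0.200)

At (1/2, 1): F = (-7.500, 5.000).
Jacobian J = [[-8·a·b - 2·b + 3, -4·a^2 - 2·a - 10·b], [-b^2 - b, -2·a·b - a + 4·b + 2]].
At the point, J = [[-3.000, -12.000], [-2.000, 4.500]] (det J = -37.500).
Solving J·Δ = −F gives Δ = (0.700, -0.800).
Then the next iterate is (a, b)₁ = (1.200, 0.200).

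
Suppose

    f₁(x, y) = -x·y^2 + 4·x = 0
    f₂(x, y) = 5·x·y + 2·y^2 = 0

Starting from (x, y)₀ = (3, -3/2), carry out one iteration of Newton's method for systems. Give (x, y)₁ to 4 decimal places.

At (3, -3/2): F = (5.2500, -18.0000).
Jacobian J = [[-y^2 + 4, -2·x·y], [5·y, 5·x + 4·y]].
At the point, J = [[1.7500, 9.0000], [-7.5000, 9.0000]] (det J = 83.2500).
Solving J·Δ = −F gives Δ = (-2.5135, -0.0946).
Then the next iterate is (x, y)₁ = (0.4865, -1.5946).

(0.4865, -1.5946)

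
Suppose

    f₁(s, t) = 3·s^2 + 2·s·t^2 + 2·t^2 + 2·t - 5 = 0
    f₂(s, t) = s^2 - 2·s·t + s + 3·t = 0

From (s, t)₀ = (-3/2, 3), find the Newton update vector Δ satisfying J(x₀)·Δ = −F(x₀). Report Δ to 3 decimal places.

At (-3/2, 3): F = (-1.250, 18.750).
Jacobian J = [[6·s + 2·t^2, 4·s·t + 4·t + 2], [2·s - 2·t + 1, -2·s + 3]].
At the point, J = [[9.000, -4.000], [-8.000, 6.000]] (det J = 22.000).
Solving J·Δ = −F gives Δ = (-3.068, -7.216).

(-3.068, -7.216)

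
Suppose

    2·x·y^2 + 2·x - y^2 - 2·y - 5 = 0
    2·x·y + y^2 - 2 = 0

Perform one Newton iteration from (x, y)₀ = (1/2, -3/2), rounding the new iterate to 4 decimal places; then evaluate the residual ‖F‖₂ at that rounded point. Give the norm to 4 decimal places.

0.3895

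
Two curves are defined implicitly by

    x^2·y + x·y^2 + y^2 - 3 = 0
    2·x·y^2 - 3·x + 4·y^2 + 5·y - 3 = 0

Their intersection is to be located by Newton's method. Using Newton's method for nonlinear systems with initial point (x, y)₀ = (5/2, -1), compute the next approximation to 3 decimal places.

At (5/2, -1): F = (-5.750, -6.500).
Jacobian J = [[2·x·y + y^2, x^2 + 2·x·y + 2·y], [2·y^2 - 3, 4·x·y + 8·y + 5]].
At the point, J = [[-4.000, -0.750], [-1.000, -13.000]] (det J = 51.250).
Solving J·Δ = −F gives Δ = (-1.363, -0.395).
Then the next iterate is (x, y)₁ = (1.137, -1.395).

(1.137, -1.395)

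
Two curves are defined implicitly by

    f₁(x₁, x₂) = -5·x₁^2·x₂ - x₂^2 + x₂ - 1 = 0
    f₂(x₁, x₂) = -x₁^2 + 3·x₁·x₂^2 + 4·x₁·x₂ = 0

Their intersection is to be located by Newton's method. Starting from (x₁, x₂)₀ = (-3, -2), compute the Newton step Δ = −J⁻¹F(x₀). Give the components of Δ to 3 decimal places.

At (-3, -2): F = (83.000, -21.000).
Jacobian J = [[-10·x₁·x₂, -5·x₁^2 - 2·x₂ + 1], [-2·x₁ + 3·x₂^2 + 4·x₂, 6·x₁·x₂ + 4·x₁]].
At the point, J = [[-60.000, -40.000], [10.000, 24.000]] (det J = -1040.000).
Solving J·Δ = −F gives Δ = (1.108, 0.413).

(1.108, 0.413)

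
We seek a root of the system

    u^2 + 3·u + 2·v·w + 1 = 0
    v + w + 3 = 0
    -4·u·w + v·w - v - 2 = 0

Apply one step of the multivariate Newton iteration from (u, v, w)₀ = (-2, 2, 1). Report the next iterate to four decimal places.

At (-2, 2, 1): F = (3.0000, 6.0000, 6.0000).
Jacobian J = [[2·u + 3, 2·w, 2·v], [0, 1, 1], [-4·w, w - 1, -4·u + v]].
At the point, J = [[-1.0000, 2.0000, 4.0000], [0.0000, 1.0000, 1.0000], [-4.0000, 0.0000, 10.0000]] (det J = -2.0000).
Solving J·Δ = −F gives Δ = (-51.0000, 15.0000, -21.0000).
Then the next iterate is (u, v, w)₁ = (-53.0000, 17.0000, -20.0000).

(-53.0000, 17.0000, -20.0000)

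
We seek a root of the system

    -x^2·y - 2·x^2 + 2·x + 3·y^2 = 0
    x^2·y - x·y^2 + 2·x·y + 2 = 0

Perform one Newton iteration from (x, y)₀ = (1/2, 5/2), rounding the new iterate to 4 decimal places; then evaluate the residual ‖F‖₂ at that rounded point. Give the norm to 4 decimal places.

At (1/2, 5/2): F = (18.6250, 2.0000).
Jacobian J = [[-2·x·y - 4·x + 2, -x^2 + 6·y], [2·x·y - y^2 + 2·y, x^2 - 2·x·y + 2·x]].
At the point, J = [[-2.5000, 14.7500], [1.2500, -1.2500]] (det J = -15.3125).
Solving J·Δ = −F gives Δ = (-3.4469, -1.8469).
Then the next iterate is (x, y)₁ = (-2.9469, 0.6531).
Re-evaluating at (-2.9469, 0.6531): F = (-27.654284, 5.079393), so ‖F‖₂ = 28.1169.

28.1169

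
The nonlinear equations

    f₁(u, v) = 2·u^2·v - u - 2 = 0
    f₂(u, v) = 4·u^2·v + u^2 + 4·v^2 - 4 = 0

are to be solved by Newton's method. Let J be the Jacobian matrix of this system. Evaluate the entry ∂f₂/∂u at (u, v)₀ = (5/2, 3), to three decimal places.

65.000

∂f₂/∂u = 8·u·v + 2·u.
At (5/2, 3) this is 65.000.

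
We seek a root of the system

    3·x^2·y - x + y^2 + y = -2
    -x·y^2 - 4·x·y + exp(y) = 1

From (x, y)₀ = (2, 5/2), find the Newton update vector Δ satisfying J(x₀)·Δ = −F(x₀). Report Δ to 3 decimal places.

At (2, 5/2): F = (38.750, -21.31751).
Jacobian J = [[6·x·y - 1, 3·x^2 + 2·y + 1], [-y^2 - 4·y, -2·x·y - 4·x + exp(y)]].
At the point, J = [[29.000, 18.000], [-16.250, -5.81751]] (det J = 123.79232).
Solving J·Δ = −F gives Δ = (-1.279, -0.093).

(-1.279, -0.093)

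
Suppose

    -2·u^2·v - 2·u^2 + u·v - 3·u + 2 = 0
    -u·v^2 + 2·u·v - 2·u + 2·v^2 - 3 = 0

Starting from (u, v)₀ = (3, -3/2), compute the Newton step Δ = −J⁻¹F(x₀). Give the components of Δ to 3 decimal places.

At (3, -3/2): F = (-2.500, -20.250).
Jacobian J = [[-4·u·v - 4·u + v - 3, -2·u^2 + u], [-v^2 + 2·v - 2, -2·u·v + 2·u + 4·v]].
At the point, J = [[1.500, -15.000], [-7.250, 9.000]] (det J = -95.250).
Solving J·Δ = −F gives Δ = (-3.425, -0.509).

(-3.425, -0.509)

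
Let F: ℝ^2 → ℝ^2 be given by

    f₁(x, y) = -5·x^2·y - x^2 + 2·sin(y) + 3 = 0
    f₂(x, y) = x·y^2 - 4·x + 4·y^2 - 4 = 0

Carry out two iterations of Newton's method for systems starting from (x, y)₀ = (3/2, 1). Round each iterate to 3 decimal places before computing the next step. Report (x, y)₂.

(0.828, 1.231)

At (3/2, 1): F = (-8.81706, -4.500).
Jacobian J = [[-10·x·y - 2·x, -5·x^2 + 2·cos(y)], [y^2 - 4, 2·x·y + 8·y]].
At the point, J = [[-18.000, -10.16940], [-3.000, 11.000]] (det J = -228.50819).
Solving J·Δ = −F gives Δ = (-0.625, 0.239).
Then the next iterate is (x, y)₁ = (0.875, 1.239).
Round to (0.875, 1.239) and repeat: F = (-0.61775, -0.01629), J = [[-12.59125, -3.17664], [-2.46488, 12.08025]].
Δ = (-0.047, -0.008), so (x, y)₂ = (0.828, 1.231).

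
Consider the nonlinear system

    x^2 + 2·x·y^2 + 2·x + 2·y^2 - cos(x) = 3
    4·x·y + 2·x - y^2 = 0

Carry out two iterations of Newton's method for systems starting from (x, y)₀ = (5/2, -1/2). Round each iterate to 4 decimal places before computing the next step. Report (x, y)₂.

At (5/2, -1/2): F = (10.801144, -0.2500).
Jacobian J = [[2·x + 2·y^2 + sin(x) + 2, 4·x·y + 4·y], [4·y + 2, 4·x - 2·y]].
At the point, J = [[8.098472, -7.0000], [0.0000, 11.0000]] (det J = 89.083194).
Solving J·Δ = −F gives Δ = (-1.3141, 0.0227).
Then the next iterate is (x, y)₁ = (1.1859, -0.4773).
Round to (1.1859, -0.4773) and repeat: F = (1.398659, -0.120136), J = [[5.754268, -4.173320], [0.0908, 5.6982]].
Δ = (-0.2252, 0.0247), so (x, y)₂ = (0.9607, -0.4526).

(0.9607, -0.4526)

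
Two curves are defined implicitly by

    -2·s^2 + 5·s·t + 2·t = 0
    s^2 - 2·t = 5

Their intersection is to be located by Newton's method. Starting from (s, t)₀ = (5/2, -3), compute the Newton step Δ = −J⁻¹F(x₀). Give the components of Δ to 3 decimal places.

At (5/2, -3): F = (-56.000, 7.250).
Jacobian J = [[-4·s + 5·t, 5·s + 2], [2·s, -2]].
At the point, J = [[-25.000, 14.500], [5.000, -2.000]] (det J = -22.500).
Solving J·Δ = −F gives Δ = (0.306, 4.389).

(0.306, 4.389)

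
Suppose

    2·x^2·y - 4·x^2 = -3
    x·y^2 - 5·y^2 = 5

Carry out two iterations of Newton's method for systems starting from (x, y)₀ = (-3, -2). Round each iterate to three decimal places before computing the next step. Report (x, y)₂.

At (-3, -2): F = (-69.000, -37.000).
Jacobian J = [[4·x·y - 8·x, 2·x^2], [y^2, 2·x·y - 10·y]].
At the point, J = [[48.000, 18.000], [4.000, 32.000]] (det J = 1464.000).
Solving J·Δ = −F gives Δ = (1.053, 1.025).
Then the next iterate is (x, y)₁ = (-1.947, -0.975).
Round to (-1.947, -0.975) and repeat: F = (-19.55531, -11.60399), J = [[23.16930, 7.58162], [0.95062, 13.54665]].
Δ = (0.577, 0.816), so (x, y)₂ = (-1.370, -0.159).

(-1.370, -0.159)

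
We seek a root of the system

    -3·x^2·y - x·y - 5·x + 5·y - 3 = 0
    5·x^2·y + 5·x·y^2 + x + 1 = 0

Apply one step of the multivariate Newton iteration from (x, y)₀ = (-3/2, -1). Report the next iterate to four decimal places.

(-1.1432, -0.5521)

At (-3/2, -1): F = (4.7500, -19.2500).
Jacobian J = [[-6·x·y - y - 5, -3·x^2 - x + 5], [10·x·y + 5·y^2 + 1, 5·x^2 + 10·x·y]].
At the point, J = [[-13.0000, -0.2500], [21.0000, 26.2500]] (det J = -336.0000).
Solving J·Δ = −F gives Δ = (0.3568, 0.4479).
Then the next iterate is (x, y)₁ = (-1.1432, -0.5521).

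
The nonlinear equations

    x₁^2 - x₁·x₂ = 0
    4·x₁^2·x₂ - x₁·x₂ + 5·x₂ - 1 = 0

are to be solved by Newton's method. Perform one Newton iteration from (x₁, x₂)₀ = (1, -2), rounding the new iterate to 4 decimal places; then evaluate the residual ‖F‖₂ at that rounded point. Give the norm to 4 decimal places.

4.3275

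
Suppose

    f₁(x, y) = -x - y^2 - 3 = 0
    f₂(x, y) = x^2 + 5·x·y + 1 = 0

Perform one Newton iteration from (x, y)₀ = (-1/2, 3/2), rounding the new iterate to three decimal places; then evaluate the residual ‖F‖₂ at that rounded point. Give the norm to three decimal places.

2.773

At (-1/2, 3/2): F = (-4.750, -2.500).
Jacobian J = [[-1, -2·y], [2·x + 5·y, 5·x]].
At the point, J = [[-1.000, -3.000], [6.500, -2.500]] (det J = 22.000).
Solving J·Δ = −F gives Δ = (-0.199, -1.517).
Then the next iterate is (x, y)₁ = (-0.699, -0.017).
Re-evaluating at (-0.699, -0.017): F = (-2.30129, 1.54802), so ‖F‖₂ = 2.773.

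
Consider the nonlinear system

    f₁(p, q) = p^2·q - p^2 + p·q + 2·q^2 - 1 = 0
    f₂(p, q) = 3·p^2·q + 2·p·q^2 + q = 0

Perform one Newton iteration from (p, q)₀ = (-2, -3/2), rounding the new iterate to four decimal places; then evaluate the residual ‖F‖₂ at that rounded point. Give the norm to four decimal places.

At (-2, -3/2): F = (-3.5000, -28.5000).
Jacobian J = [[2·p·q - 2·p + q, p^2 + p + 4·q], [6·p·q + 2·q^2, 3·p^2 + 4·p·q + 1]].
At the point, J = [[8.5000, -4.0000], [22.5000, 25.0000]] (det J = 302.5000).
Solving J·Δ = −F gives Δ = (0.6661, 0.5405).
Then the next iterate is (p, q)₁ = (-1.3339, -0.9595).
Re-evaluating at (-1.3339, -0.9595): F = (-1.365360, -8.537268), so ‖F‖₂ = 8.6458.

8.6458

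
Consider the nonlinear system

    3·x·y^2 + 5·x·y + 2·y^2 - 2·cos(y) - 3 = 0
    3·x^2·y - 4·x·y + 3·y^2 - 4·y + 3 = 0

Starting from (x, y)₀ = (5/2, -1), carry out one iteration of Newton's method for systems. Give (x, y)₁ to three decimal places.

(2.718, -1.919)

At (5/2, -1): F = (-7.08060, 1.250).
Jacobian J = [[3·y^2 + 5·y, 6·x·y + 5·x + 4·y + 2·sin(y)], [6·x·y - 4·y, 3·x^2 - 4·x + 6·y - 4]].
At the point, J = [[-2.000, -8.18294], [-11.000, -1.250]] (det J = -87.51236).
Solving J·Δ = −F gives Δ = (0.218, -0.919).
Then the next iterate is (x, y)₁ = (2.718, -1.919).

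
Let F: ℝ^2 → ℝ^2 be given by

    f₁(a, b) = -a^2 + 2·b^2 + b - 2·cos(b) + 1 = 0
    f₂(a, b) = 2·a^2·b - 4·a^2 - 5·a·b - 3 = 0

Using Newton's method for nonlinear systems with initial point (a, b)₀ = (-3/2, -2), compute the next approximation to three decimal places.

(-0.754, -1.113)

At (-3/2, -2): F = (5.58229, -36.000).
Jacobian J = [[-2·a, 4·b + 2·sin(b) + 1], [4·a·b - 8·a - 5·b, 2·a^2 - 5·a]].
At the point, J = [[3.000, -8.81859], [34.000, 12.000]] (det J = 335.83223).
Solving J·Δ = −F gives Δ = (0.746, 0.887).
Then the next iterate is (a, b)₁ = (-0.754, -1.113).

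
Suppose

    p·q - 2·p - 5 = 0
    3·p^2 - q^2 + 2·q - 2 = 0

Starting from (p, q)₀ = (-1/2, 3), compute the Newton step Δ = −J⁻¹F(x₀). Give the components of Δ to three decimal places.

(3.614, -3.773)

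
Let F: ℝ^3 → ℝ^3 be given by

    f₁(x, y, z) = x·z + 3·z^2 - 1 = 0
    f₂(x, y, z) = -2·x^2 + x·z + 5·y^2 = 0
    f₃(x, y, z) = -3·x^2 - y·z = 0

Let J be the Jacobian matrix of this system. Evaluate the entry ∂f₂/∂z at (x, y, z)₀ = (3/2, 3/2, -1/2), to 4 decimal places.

1.5000

∂f₂/∂z = x.
At (3/2, 3/2, -1/2) this is 1.5000.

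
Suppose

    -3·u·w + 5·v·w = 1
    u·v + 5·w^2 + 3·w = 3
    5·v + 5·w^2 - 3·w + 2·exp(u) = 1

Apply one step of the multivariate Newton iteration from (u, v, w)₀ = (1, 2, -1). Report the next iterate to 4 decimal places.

At (1, 2, -1): F = (-8.0000, 1.0000, 22.436564).
Jacobian J = [[-3·w, 5·w, -3·u + 5·v], [v, u, 10·w + 3], [2·exp(u), 5, 10·w - 3]].
At the point, J = [[3.0000, -5.0000, 7.0000], [2.0000, 1.0000, -7.0000], [5.436564, 5.0000, -13.0000]] (det J = 158.223782).
Solving J·Δ = −F gives Δ = (-2.6685, -5.0857, -1.3461).
Then the next iterate is (u, v, w)₁ = (-1.6685, -3.0857, -2.3461).

(-1.6685, -3.0857, -2.3461)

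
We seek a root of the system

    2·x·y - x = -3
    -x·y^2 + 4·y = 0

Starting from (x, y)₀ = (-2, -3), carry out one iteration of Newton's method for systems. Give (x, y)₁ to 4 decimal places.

(3.6000, -8.5500)

At (-2, -3): F = (17.0000, 6.0000).
Jacobian J = [[2·y - 1, 2·x], [-y^2, -2·x·y + 4]].
At the point, J = [[-7.0000, -4.0000], [-9.0000, -8.0000]] (det J = 20.0000).
Solving J·Δ = −F gives Δ = (5.6000, -5.5500).
Then the next iterate is (x, y)₁ = (3.6000, -8.5500).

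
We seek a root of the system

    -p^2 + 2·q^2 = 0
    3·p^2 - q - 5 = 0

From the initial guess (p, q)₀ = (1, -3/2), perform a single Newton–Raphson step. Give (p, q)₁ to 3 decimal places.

(1.171, -0.974)

At (1, -3/2): F = (3.500, -0.500).
Jacobian J = [[-2·p, 4·q], [6·p, -1]].
At the point, J = [[-2.000, -6.000], [6.000, -1.000]] (det J = 38.000).
Solving J·Δ = −F gives Δ = (0.171, 0.526).
Then the next iterate is (p, q)₁ = (1.171, -0.974).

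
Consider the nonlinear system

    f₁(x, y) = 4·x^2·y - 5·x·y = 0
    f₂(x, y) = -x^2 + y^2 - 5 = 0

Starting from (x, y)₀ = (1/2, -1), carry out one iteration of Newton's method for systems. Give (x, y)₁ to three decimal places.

At (1/2, -1): F = (1.500, -4.250).
Jacobian J = [[8·x·y - 5·y, 4·x^2 - 5·x], [-2·x, 2·y]].
At the point, J = [[1.000, -1.500], [-1.000, -2.000]] (det J = -3.500).
Solving J·Δ = −F gives Δ = (-2.679, -0.786).
Then the next iterate is (x, y)₁ = (-2.179, -1.786).

(-2.179, -1.786)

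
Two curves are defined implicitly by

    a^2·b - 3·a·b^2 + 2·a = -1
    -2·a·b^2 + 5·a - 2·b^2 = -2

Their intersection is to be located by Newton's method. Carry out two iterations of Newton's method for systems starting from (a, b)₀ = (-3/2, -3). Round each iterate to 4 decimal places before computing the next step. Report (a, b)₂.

At (-3/2, -3): F = (31.7500, 3.5000).
Jacobian J = [[2·a·b - 3·b^2 + 2, a^2 - 6·a·b], [-2·b^2 + 5, -4·a·b - 4·b]].
At the point, J = [[-16.0000, -24.7500], [-13.0000, -6.0000]] (det J = -225.7500).
Solving J·Δ = −F gives Δ = (-0.4601, 1.5803).
Then the next iterate is (a, b)₁ = (-1.9601, -1.4197).
Round to (-1.9601, -1.4197) and repeat: F = (3.477351, -3.930245), J = [[1.518864, -12.854532], [0.968904, -5.452216]].
Δ = (16.6475, 2.2376), so (a, b)₂ = (14.6874, 0.8179).

(14.6874, 0.8179)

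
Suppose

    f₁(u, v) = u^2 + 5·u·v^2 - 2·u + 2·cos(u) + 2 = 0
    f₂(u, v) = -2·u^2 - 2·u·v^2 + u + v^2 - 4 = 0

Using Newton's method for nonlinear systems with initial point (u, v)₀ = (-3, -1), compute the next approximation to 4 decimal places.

At (-3, -1): F = (0.020015, -18.0000).
Jacobian J = [[2·u + 5·v^2 - 2·sin(u) - 2, 10·u·v], [-4·u - 2·v^2 + 1, -4·u·v + 2·v]].
At the point, J = [[-2.717760, 30.0000], [11.0000, -14.0000]] (det J = -291.951360).
Solving J·Δ = −F gives Δ = (1.8487, 0.1668).
Then the next iterate is (u, v)₁ = (-1.1513, -0.8332).

(-1.1513, -0.8332)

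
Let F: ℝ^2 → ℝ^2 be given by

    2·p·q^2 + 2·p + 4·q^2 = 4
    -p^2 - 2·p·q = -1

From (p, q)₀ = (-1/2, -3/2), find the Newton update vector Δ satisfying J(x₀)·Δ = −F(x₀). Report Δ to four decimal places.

At (-1/2, -3/2): F = (1.7500, -0.7500).
Jacobian J = [[2·q^2 + 2, 4·p·q + 8·q], [-2·p - 2·q, -2·p]].
At the point, J = [[6.5000, -9.0000], [4.0000, 1.0000]] (det J = 42.5000).
Solving J·Δ = −F gives Δ = (0.1176, 0.2794).

(0.1176, 0.2794)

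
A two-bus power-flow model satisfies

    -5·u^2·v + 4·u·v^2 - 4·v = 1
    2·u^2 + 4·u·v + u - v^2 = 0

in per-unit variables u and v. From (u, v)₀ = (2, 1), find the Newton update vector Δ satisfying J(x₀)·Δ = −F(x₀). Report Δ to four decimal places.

At (2, 1): F = (-17.0000, 17.0000).
Jacobian J = [[-10·u·v + 4·v^2, -5·u^2 + 8·u·v - 4], [4·u + 4·v + 1, 4·u - 2·v]].
At the point, J = [[-16.0000, -8.0000], [13.0000, 6.0000]] (det J = 8.0000).
Solving J·Δ = −F gives Δ = (-4.2500, 6.3750).

(-4.2500, 6.3750)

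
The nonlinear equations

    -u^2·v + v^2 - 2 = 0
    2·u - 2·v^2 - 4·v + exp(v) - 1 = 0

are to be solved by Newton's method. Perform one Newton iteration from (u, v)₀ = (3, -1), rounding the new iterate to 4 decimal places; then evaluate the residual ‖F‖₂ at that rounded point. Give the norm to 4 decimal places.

4.0585

At (3, -1): F = (8.0000, 7.367879).
Jacobian J = [[-2·u·v, -u^2 + 2·v], [2, -4·v + exp(v) - 4]].
At the point, J = [[6.0000, -11.0000], [2.0000, 0.367879]] (det J = 24.207277).
Solving J·Δ = −F gives Δ = (-3.4696, -1.1652).
Then the next iterate is (u, v)₁ = (-0.4696, -2.1652).
Re-evaluating at (-0.4696, -2.1652): F = (3.165570, -2.539855), so ‖F‖₂ = 4.0585.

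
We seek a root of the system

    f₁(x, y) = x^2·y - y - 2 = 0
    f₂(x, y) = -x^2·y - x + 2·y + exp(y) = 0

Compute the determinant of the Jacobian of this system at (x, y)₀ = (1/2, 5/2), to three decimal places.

32.206

J = [[2·x·y, x^2 - 1], [-2·x·y - 1, -x^2 + exp(y) + 2]].
At the point, J = [[2.500, -0.750], [-3.500, 13.93249]].
det J = 32.206.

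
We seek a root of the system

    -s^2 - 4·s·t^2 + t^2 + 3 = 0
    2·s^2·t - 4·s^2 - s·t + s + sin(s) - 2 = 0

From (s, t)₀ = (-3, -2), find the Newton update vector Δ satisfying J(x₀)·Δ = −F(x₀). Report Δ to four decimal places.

At (-3, -2): F = (46.0000, -83.141120).
Jacobian J = [[-2·s - 4·t^2, -8·s·t + 2·t], [4·s·t - 8·s - t + cos(s) + 1, 2·s^2 - s]].
At the point, J = [[-10.0000, -52.0000], [50.010008, 21.0000]] (det J = 2390.520390).
Solving J·Δ = −F gives Δ = (1.4044, 0.6145).

(1.4044, 0.6145)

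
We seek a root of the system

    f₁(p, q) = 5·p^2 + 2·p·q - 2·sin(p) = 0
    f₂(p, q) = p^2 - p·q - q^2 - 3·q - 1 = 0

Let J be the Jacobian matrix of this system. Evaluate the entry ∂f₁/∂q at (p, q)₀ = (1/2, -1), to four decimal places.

1.0000

∂f₁/∂q = 2·p.
At (1/2, -1) this is 1.0000.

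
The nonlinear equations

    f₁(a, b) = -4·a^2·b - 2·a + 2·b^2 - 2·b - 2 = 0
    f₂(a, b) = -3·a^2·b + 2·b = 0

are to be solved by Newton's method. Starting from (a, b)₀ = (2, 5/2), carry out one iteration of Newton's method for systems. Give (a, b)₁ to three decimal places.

(0.972, 3.083)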